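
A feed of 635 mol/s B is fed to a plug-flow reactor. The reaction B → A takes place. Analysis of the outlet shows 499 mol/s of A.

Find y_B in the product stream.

For A: n = n₀ + 1ξ → 499 = 0 + 1ξ, giving ξ = 499 mol/s.
Outlet amounts (n = n₀ + ν ξ):
  B: 635 − 1(499) = 136
  A: 0 + 1(499) = 499
Total out = 635 mol/s; y_B = 136 / 635 = 0.2142.

0.214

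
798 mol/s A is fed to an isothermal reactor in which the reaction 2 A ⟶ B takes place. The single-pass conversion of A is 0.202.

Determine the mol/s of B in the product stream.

A reacted = 0.202 × 798 = 161.2 mol/s; ν_A = −2, so ξ = 161.2/2 = 80.6 mol/s.
Outlet amounts (n = n₀ + ν ξ):
  A: 798 − 2(80.6) = 636.8
  B: 0 + 1(80.6) = 80.6

80.6 mol/s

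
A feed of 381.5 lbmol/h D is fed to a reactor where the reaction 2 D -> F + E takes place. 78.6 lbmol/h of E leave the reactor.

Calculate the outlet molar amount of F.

78.6 lbmol/h

For E: n = n₀ + 1ξ → 78.6 = 0 + 1ξ, giving ξ = 78.6 lbmol/h.
Outlet amounts (n = n₀ + ν ξ):
  D: 381.5 − 2(78.6) = 224.3
  F: 0 + 1(78.6) = 78.6
  E: 0 + 1(78.6) = 78.6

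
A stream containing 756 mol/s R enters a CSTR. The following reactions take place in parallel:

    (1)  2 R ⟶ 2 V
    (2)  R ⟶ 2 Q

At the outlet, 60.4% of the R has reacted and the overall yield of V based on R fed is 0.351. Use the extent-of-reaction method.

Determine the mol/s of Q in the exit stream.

383 mol/s

Yield of V: 2ξ₁ / 756 = 0.351 → ξ₁ = 132.7 mol/s.
Conversion of R: 2ξ₁ + 1ξ₂ = 0.604 × 756 = 456.6 → ξ₂ = 191.3 mol/s.
Outlet amounts (n = n₀ + Σ ν·ξ):
  R: 756 − 2(132.7) − 1(191.3) = 299.4
  V: 0 + 2(132.7) = 265.4
  Q: 0 + 2(191.3) = 382.5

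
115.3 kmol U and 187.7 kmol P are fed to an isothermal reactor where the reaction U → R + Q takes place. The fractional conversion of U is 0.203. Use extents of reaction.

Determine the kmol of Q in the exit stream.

U reacted = 0.203 × 115.3 = 23.41 kmol; ν_U = −1, so ξ = 23.41/1 = 23.41 kmol.
Outlet amounts (n = n₀ + ν ξ):
  U: 115.3 − 1(23.41) = 91.89
  R: 0 + 1(23.41) = 23.41
  Q: 0 + 1(23.41) = 23.41
  P: 187.7 (inert)

23.4 kmol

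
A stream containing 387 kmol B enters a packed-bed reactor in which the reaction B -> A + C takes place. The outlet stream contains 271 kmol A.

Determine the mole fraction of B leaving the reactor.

For A: n = n₀ + 1ξ → 271 = 0 + 1ξ, giving ξ = 271 kmol.
Outlet amounts (n = n₀ + ν ξ):
  B: 387 − 1(271) = 116
  A: 0 + 1(271) = 271
  C: 0 + 1(271) = 271
Total out = 658 kmol; y_B = 116 / 658 = 0.1763.

0.176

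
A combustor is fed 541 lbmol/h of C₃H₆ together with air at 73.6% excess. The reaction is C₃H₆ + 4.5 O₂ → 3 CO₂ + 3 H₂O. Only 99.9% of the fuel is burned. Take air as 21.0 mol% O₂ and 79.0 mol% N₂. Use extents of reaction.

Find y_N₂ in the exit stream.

0.759

Stoichiometric O₂ = 4.5 × 541 = 2434 lbmol/h; O₂ fed = 2434 × 1.736 = 4226 lbmol/h.
N₂ fed = 4226 × 79/21 = 15900 lbmol/h.
Fuel reacted = 0.999 × 541 → ξ = 540.5 lbmol/h.
Outlet (n = n₀ + ν ξ):
  C₃H₆: 541 − 1(540.5) = 0.541
  O₂: 4226 − 4.5(540.5) = 1794
  N₂: 15900 (inert)
  CO₂: 0 + 3(540.5) = 1621
  H₂O: 0 + 3(540.5) = 1621
Total out = 20940 lbmol/h; y_N₂ = 15900 / 20940 = 0.7594.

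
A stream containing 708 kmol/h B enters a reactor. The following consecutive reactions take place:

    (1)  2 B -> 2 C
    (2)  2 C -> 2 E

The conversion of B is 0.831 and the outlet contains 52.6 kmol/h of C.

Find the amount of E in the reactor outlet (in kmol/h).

536 kmol/h

Conversion of B: B consumed = 2ξ₁ = 0.831 × 708 → ξ₁ = 294.2 kmol/h.
C balance: n_C = 0 + 2ξ₁ − 2ξ₂ = 52.6 → ξ₂ = (2·294.2 − 52.6)/2 = 267.9 kmol/h.
Outlet amounts (n = n₀ + Σ ν·ξ):
  B: 708 − 2(294.2) = 119.7
  C: 0 + 2(294.2) − 2(267.9) = 52.6
  E: 0 + 2(267.9) = 535.7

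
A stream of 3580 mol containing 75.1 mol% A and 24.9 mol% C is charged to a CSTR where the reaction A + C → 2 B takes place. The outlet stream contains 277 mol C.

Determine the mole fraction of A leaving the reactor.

0.579

For C: n = n₀ − 1ξ → 277 = 891.4 − 1ξ, giving ξ = 614.4 mol.
Outlet amounts (n = n₀ + ν ξ):
  A: 2689 − 1(614.4) = 2074
  C: 891.4 − 1(614.4) = 277
  B: 0 + 2(614.4) = 1229
Total out = 3580 mol; y_A = 2074 / 3580 = 0.5794.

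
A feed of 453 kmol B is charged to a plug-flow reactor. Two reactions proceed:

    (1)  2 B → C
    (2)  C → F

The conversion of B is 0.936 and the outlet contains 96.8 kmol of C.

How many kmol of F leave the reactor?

115 kmol

Conversion of B: B consumed = 2ξ₁ = 0.936 × 453 → ξ₁ = 212 kmol.
C balance: n_C = 0 + 1ξ₁ − 1ξ₂ = 96.8 → ξ₂ = (1·212 − 96.8)/1 = 115.2 kmol.
Outlet amounts (n = n₀ + Σ ν·ξ):
  B: 453 − 2(212) = 28.99
  C: 0 + 1(212) − 1(115.2) = 96.8
  F: 0 + 1(115.2) = 115.2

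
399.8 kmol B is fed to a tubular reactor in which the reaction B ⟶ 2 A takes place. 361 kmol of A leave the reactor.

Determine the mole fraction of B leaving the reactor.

0.378

For A: n = n₀ + 2ξ → 361 = 0 + 2ξ, giving ξ = 180.5 kmol.
Outlet amounts (n = n₀ + ν ξ):
  B: 399.8 − 1(180.5) = 219.3
  A: 0 + 2(180.5) = 361
Total out = 580.3 kmol; y_B = 219.3 / 580.3 = 0.3779.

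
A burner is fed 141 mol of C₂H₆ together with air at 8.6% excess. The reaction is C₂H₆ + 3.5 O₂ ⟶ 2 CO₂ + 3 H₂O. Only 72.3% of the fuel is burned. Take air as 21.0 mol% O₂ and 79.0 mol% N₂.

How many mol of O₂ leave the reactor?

179 mol

Stoichiometric O₂ = 3.5 × 141 = 493.5 mol; O₂ fed = 493.5 × 1.086 = 535.9 mol.
N₂ fed = 535.9 × 79/21 = 2016 mol.
Fuel reacted = 0.723 × 141 → ξ = 101.9 mol.
Outlet (n = n₀ + ν ξ):
  C₂H₆: 141 − 1(101.9) = 39.06
  O₂: 535.9 − 3.5(101.9) = 179.1
  N₂: 2016 (inert)
  CO₂: 0 + 2(101.9) = 203.9
  H₂O: 0 + 3(101.9) = 305.8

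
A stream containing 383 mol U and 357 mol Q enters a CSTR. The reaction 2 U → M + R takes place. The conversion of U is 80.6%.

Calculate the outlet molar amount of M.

154 mol

U reacted = 0.806 × 383 = 308.7 mol; ν_U = −2, so ξ = 308.7/2 = 154.3 mol.
Outlet amounts (n = n₀ + ν ξ):
  U: 383 − 2(154.3) = 74.3
  M: 0 + 1(154.3) = 154.3
  R: 0 + 1(154.3) = 154.3
  Q: 357 (inert)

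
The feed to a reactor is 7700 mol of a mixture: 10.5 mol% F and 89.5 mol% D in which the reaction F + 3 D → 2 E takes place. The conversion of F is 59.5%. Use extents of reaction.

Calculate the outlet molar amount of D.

5450 mol

F reacted = 0.595 × 808.5 = 481.1 mol; ν_F = −1, so ξ = 481.1/1 = 481.1 mol.
Outlet amounts (n = n₀ + ν ξ):
  F: 808.5 − 1(481.1) = 327.4
  D: 6892 − 3(481.1) = 5448
  E: 0 + 2(481.1) = 962.1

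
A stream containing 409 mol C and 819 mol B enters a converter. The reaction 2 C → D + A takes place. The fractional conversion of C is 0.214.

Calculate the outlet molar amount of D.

C reacted = 0.214 × 409 = 87.53 mol; ν_C = −2, so ξ = 87.53/2 = 43.76 mol.
Outlet amounts (n = n₀ + ν ξ):
  C: 409 − 2(43.76) = 321.5
  D: 0 + 1(43.76) = 43.76
  A: 0 + 1(43.76) = 43.76
  B: 819 (inert)

43.8 mol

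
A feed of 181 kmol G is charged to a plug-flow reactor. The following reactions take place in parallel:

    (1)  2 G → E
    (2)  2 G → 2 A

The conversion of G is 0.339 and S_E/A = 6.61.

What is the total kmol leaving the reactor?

Conversion of G: G consumed = 0.339 × 181 = 61.36 kmol = 2ξ₁ + 2ξ₂.
Selectivity: 1ξ₁ / (2ξ₂) = 6.61 → ξ₁ = 13.22 ξ₂.
Substitute: (2·13.22 + 2) ξ₂ = 61.36 → ξ₂ = 2.157 kmol, ξ₁ = 28.52 kmol.
Outlet amounts (n = n₀ + Σ ν·ξ):
  G: 181 − 2(28.52) − 2(2.157) = 119.6
  E: 0 + 1(28.52) = 28.52
  A: 0 + 2(2.157) = 4.315
Total out = 119.6 + 28.52 + 4.315 = 152.5 kmol.

152 kmol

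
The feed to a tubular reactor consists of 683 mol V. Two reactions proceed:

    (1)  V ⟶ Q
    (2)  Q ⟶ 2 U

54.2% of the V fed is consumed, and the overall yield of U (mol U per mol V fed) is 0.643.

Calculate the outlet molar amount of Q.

151 mol

Conversion of V: V consumed = 1ξ₁ = 0.542 × 683 → ξ₁ = 370.2 mol.
Yield of U: 2ξ₂ / 683 = 0.643 → ξ₂ = 219.6 mol.
Outlet amounts (n = n₀ + Σ ν·ξ):
  V: 683 − 1(370.2) = 312.8
  Q: 0 + 1(370.2) − 1(219.6) = 150.6
  U: 0 + 2(219.6) = 439.2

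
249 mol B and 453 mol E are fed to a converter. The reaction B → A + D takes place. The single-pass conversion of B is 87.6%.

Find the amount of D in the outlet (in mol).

B reacted = 0.876 × 249 = 218.1 mol; ν_B = −1, so ξ = 218.1/1 = 218.1 mol.
Outlet amounts (n = n₀ + ν ξ):
  B: 249 − 1(218.1) = 30.88
  A: 0 + 1(218.1) = 218.1
  D: 0 + 1(218.1) = 218.1
  E: 453 (inert)

218 mol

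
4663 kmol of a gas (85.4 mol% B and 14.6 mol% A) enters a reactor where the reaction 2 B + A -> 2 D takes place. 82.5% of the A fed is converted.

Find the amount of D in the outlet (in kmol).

A reacted = 0.825 × 680.8 = 561.7 kmol; ν_A = −1, so ξ = 561.7/1 = 561.7 kmol.
Outlet amounts (n = n₀ + ν ξ):
  B: 3982 − 2(561.7) = 2859
  A: 680.8 − 1(561.7) = 119.1
  D: 0 + 2(561.7) = 1123

1120 kmol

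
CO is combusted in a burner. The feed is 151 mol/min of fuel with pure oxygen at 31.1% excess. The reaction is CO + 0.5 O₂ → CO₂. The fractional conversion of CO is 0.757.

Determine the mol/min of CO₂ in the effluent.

114 mol/min

Stoichiometric O₂ = 0.5 × 151 = 75.5 mol/min; O₂ fed = 75.5 × 1.311 = 98.98 mol/min.
Fuel reacted = 0.757 × 151 → ξ = 114.3 mol/min.
Outlet (n = n₀ + ν ξ):
  CO: 151 − 1(114.3) = 36.69
  O₂: 98.98 − 0.5(114.3) = 41.83
  CO₂: 0 + 1(114.3) = 114.3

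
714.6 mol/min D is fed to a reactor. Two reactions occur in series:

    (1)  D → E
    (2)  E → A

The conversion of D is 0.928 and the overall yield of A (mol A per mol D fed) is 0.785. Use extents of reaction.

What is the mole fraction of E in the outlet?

Conversion of D: D consumed = 1ξ₁ = 0.928 × 714.6 → ξ₁ = 663.1 mol/min.
Yield of A: 1ξ₂ / 714.6 = 0.785 → ξ₂ = 561 mol/min.
Outlet amounts (n = n₀ + Σ ν·ξ):
  D: 714.6 − 1(663.1) = 51.45
  E: 0 + 1(663.1) − 1(561) = 102.2
  A: 0 + 1(561) = 561
Total out = 714.6 mol/min; y_E = 102.2 / 714.6 = 0.143.

0.143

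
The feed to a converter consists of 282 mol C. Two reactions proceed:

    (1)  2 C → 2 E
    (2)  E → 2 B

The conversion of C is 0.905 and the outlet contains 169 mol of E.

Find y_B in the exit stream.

0.468

Conversion of C: C consumed = 2ξ₁ = 0.905 × 282 → ξ₁ = 127.6 mol.
E balance: n_E = 0 + 2ξ₁ − 1ξ₂ = 169 → ξ₂ = (2·127.6 − 169)/1 = 86.21 mol.
Outlet amounts (n = n₀ + Σ ν·ξ):
  C: 282 − 2(127.6) = 26.79
  E: 0 + 2(127.6) − 1(86.21) = 169
  B: 0 + 2(86.21) = 172.4
Total out = 368.2 mol; y_B = 172.4 / 368.2 = 0.4683.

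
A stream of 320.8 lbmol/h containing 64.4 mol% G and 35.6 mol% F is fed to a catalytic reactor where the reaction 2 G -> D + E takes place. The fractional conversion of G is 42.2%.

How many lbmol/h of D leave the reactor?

43.6 lbmol/h

G reacted = 0.422 × 206.6 = 87.18 lbmol/h; ν_G = −2, so ξ = 87.18/2 = 43.59 lbmol/h.
Outlet amounts (n = n₀ + ν ξ):
  G: 206.6 − 2(43.59) = 119.4
  D: 0 + 1(43.59) = 43.59
  E: 0 + 1(43.59) = 43.59
  F: 114.2 (inert)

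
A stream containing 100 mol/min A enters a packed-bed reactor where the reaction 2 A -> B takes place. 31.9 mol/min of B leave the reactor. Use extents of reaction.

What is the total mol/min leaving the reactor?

68.1 mol/min

For B: n = n₀ + 1ξ → 31.9 = 0 + 1ξ, giving ξ = 31.9 mol/min.
Outlet amounts (n = n₀ + ν ξ):
  A: 100 − 2(31.9) = 36.2
  B: 0 + 1(31.9) = 31.9
Total out = 36.2 + 31.9 = 68.1 mol/min.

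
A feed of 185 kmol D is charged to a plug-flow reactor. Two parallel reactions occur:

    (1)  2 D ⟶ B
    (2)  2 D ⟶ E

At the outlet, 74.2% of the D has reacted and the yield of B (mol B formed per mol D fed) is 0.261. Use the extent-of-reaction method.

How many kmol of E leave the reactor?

20.4 kmol

Yield of B: 1ξ₁ / 185 = 0.261 → ξ₁ = 48.29 kmol.
Conversion of D: 2ξ₁ + 2ξ₂ = 0.742 × 185 = 137.3 → ξ₂ = 20.35 kmol.
Outlet amounts (n = n₀ + Σ ν·ξ):
  D: 185 − 2(48.29) − 2(20.35) = 47.73
  B: 0 + 1(48.29) = 48.29
  E: 0 + 1(20.35) = 20.35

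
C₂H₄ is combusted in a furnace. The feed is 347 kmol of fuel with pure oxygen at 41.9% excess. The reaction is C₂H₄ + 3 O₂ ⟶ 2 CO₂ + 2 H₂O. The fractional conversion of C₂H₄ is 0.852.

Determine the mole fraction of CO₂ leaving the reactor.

Stoichiometric O₂ = 3 × 347 = 1041 kmol; O₂ fed = 1041 × 1.419 = 1477 kmol.
Fuel reacted = 0.852 × 347 → ξ = 295.6 kmol.
Outlet (n = n₀ + ν ξ):
  C₂H₄: 347 − 1(295.6) = 51.36
  O₂: 1477 − 3(295.6) = 590.2
  CO₂: 0 + 2(295.6) = 591.3
  H₂O: 0 + 2(295.6) = 591.3
Total out = 1824 kmol; y_CO₂ = 591.3 / 1824 = 0.3241.

0.324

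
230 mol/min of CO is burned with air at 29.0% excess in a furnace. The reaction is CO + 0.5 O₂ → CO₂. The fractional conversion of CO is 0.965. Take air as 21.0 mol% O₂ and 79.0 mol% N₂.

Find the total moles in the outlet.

825 mol/min

Stoichiometric O₂ = 0.5 × 230 = 115 mol/min; O₂ fed = 115 × 1.290 = 148.3 mol/min.
N₂ fed = 148.3 × 79/21 = 558.1 mol/min.
Fuel reacted = 0.965 × 230 → ξ = 221.9 mol/min.
Outlet (n = n₀ + ν ξ):
  CO: 230 − 1(221.9) = 8.05
  O₂: 148.3 − 0.5(221.9) = 37.38
  N₂: 558.1 (inert)
  CO₂: 0 + 1(221.9) = 221.9
Total out = 8.05 + 37.38 + 558.1 + 221.9 = 825.5 mol/min.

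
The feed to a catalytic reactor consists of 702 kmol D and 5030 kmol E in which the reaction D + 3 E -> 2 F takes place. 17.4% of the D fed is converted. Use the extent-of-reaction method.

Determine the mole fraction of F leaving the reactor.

D reacted = 0.174 × 702 = 122.1 kmol; ν_D = −1, so ξ = 122.1/1 = 122.1 kmol.
Outlet amounts (n = n₀ + ν ξ):
  D: 702 − 1(122.1) = 579.9
  E: 5030 − 3(122.1) = 4664
  F: 0 + 2(122.1) = 244.3
Total out = 5488 kmol; y_F = 244.3 / 5488 = 0.04452.

0.0445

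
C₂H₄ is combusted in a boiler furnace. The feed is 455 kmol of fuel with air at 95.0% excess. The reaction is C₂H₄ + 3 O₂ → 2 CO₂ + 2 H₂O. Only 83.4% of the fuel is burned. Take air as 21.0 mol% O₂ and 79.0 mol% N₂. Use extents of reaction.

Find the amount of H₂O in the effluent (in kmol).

Stoichiometric O₂ = 3 × 455 = 1365 kmol; O₂ fed = 1365 × 1.950 = 2662 kmol.
N₂ fed = 2662 × 79/21 = 10010 kmol.
Fuel reacted = 0.834 × 455 → ξ = 379.5 kmol.
Outlet (n = n₀ + ν ξ):
  C₂H₄: 455 − 1(379.5) = 75.53
  O₂: 2662 − 3(379.5) = 1523
  N₂: 10010 (inert)
  CO₂: 0 + 2(379.5) = 758.9
  H₂O: 0 + 2(379.5) = 758.9

759 kmol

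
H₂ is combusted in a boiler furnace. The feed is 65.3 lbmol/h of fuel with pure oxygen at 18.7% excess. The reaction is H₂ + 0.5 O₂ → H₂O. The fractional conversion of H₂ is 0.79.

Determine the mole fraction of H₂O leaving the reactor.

Stoichiometric O₂ = 0.5 × 65.3 = 32.65 lbmol/h; O₂ fed = 32.65 × 1.187 = 38.76 lbmol/h.
Fuel reacted = 0.79 × 65.3 → ξ = 51.59 lbmol/h.
Outlet (n = n₀ + ν ξ):
  H₂: 65.3 − 1(51.59) = 13.71
  O₂: 38.76 − 0.5(51.59) = 12.96
  H₂O: 0 + 1(51.59) = 51.59
Total out = 78.26 lbmol/h; y_H₂O = 51.59 / 78.26 = 0.6592.

0.659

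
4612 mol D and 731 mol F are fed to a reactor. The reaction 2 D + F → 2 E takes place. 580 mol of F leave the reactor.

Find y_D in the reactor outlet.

For F: n = n₀ − 1ξ → 580 = 731 − 1ξ, giving ξ = 151 mol.
Outlet amounts (n = n₀ + ν ξ):
  D: 4612 − 2(151) = 4310
  F: 731 − 1(151) = 580
  E: 0 + 2(151) = 302
Total out = 5192 mol; y_D = 4310 / 5192 = 0.8301.

0.83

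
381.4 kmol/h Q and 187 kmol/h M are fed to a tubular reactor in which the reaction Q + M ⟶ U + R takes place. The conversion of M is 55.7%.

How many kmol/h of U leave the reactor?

104 kmol/h

M reacted = 0.557 × 187 = 104.2 kmol/h; ν_M = −1, so ξ = 104.2/1 = 104.2 kmol/h.
Outlet amounts (n = n₀ + ν ξ):
  Q: 381.4 − 1(104.2) = 277.2
  M: 187 − 1(104.2) = 82.84
  U: 0 + 1(104.2) = 104.2
  R: 0 + 1(104.2) = 104.2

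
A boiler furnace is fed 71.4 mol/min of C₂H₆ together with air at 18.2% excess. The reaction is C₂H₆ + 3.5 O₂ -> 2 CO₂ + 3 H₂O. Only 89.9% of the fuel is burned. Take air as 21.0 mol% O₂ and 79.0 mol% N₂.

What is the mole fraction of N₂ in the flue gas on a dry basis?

0.843

Stoichiometric O₂ = 3.5 × 71.4 = 249.9 mol/min; O₂ fed = 249.9 × 1.182 = 295.4 mol/min.
N₂ fed = 295.4 × 79/21 = 1111 mol/min.
Fuel reacted = 0.899 × 71.4 → ξ = 64.19 mol/min.
Outlet (n = n₀ + ν ξ):
  C₂H₆: 71.4 − 1(64.19) = 7.211
  O₂: 295.4 − 3.5(64.19) = 70.72
  N₂: 1111 (inert)
  CO₂: 0 + 2(64.19) = 128.4
  H₂O: 0 + 3(64.19) = 192.6
Dry total = 1318 mol/min; y_N₂ (dry) = 1111 / 1318 = 0.8434.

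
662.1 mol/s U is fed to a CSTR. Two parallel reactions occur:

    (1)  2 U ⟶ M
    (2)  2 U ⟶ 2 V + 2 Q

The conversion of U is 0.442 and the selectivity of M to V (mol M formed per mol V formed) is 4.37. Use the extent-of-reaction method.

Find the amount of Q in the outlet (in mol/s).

30 mol/s

Conversion of U: U consumed = 0.442 × 662.1 = 292.6 mol/s = 2ξ₁ + 2ξ₂.
Selectivity: 1ξ₁ / (2ξ₂) = 4.37 → ξ₁ = 8.74 ξ₂.
Substitute: (2·8.74 + 2) ξ₂ = 292.6 → ξ₂ = 15.02 mol/s, ξ₁ = 131.3 mol/s.
Outlet amounts (n = n₀ + Σ ν·ξ):
  U: 662.1 − 2(131.3) − 2(15.02) = 369.5
  M: 0 + 1(131.3) = 131.3
  V: 0 + 2(15.02) = 30.05
  Q: 0 + 2(15.02) = 30.05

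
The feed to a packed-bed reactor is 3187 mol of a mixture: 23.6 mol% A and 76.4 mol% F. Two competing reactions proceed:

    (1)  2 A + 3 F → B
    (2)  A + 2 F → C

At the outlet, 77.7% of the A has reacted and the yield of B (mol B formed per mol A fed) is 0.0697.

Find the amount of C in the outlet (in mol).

Yield of B: 1ξ₁ / 752.1 = 0.0697 → ξ₁ = 52.42 mol.
Conversion of A: 2ξ₁ + 1ξ₂ = 0.777 × 752.1 = 584.4 → ξ₂ = 479.6 mol.
Outlet amounts (n = n₀ + Σ ν·ξ):
  A: 752.1 − 2(52.42) − 1(479.6) = 167.7
  F: 2435 − 3(52.42) − 2(479.6) = 1318
  B: 0 + 1(52.42) = 52.42
  C: 0 + 1(479.6) = 479.6

480 mol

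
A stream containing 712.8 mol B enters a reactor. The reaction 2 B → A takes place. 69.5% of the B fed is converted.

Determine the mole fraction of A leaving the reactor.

B reacted = 0.695 × 712.8 = 495.4 mol; ν_B = −2, so ξ = 495.4/2 = 247.7 mol.
Outlet amounts (n = n₀ + ν ξ):
  B: 712.8 − 2(247.7) = 217.4
  A: 0 + 1(247.7) = 247.7
Total out = 465.1 mol; y_A = 247.7 / 465.1 = 0.5326.

0.533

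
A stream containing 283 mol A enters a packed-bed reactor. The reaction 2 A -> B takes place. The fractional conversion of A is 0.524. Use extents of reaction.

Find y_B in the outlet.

0.355

A reacted = 0.524 × 283 = 148.3 mol; ν_A = −2, so ξ = 148.3/2 = 74.15 mol.
Outlet amounts (n = n₀ + ν ξ):
  A: 283 − 2(74.15) = 134.7
  B: 0 + 1(74.15) = 74.15
Total out = 208.9 mol; y_B = 74.15 / 208.9 = 0.355.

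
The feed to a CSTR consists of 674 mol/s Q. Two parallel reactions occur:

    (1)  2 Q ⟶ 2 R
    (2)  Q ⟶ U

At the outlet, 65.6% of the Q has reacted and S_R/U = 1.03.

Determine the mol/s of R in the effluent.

Conversion of Q: Q consumed = 0.656 × 674 = 442.1 mol/s = 2ξ₁ + 1ξ₂.
Selectivity: 2ξ₁ / (1ξ₂) = 1.03 → ξ₁ = 0.515 ξ₂.
Substitute: (2·0.515 + 1) ξ₂ = 442.1 → ξ₂ = 217.8 mol/s, ξ₁ = 112.2 mol/s.
Outlet amounts (n = n₀ + Σ ν·ξ):
  Q: 674 − 2(112.2) − 1(217.8) = 231.9
  R: 0 + 2(112.2) = 224.3
  U: 0 + 1(217.8) = 217.8

224 mol/s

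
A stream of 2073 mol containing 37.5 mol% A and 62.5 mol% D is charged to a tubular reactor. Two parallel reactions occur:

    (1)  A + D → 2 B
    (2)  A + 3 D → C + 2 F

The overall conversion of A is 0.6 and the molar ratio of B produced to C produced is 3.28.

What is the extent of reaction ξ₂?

Conversion of A: A consumed = 0.6 × 777.4 = 466.4 mol = 1ξ₁ + 1ξ₂.
Selectivity: 2ξ₁ / (1ξ₂) = 3.28 → ξ₁ = 1.64 ξ₂.
Substitute: (1·1.64 + 1) ξ₂ = 466.4 → ξ₂ = 176.7 mol, ξ₁ = 289.7 mol.
Outlet amounts (n = n₀ + Σ ν·ξ):
  A: 777.4 − 1(289.7) − 1(176.7) = 310.9
  D: 1296 − 1(289.7) − 3(176.7) = 475.8
  B: 0 + 2(289.7) = 579.5
  C: 0 + 1(176.7) = 176.7
  F: 0 + 2(176.7) = 353.4

ξ₂ = 177 mol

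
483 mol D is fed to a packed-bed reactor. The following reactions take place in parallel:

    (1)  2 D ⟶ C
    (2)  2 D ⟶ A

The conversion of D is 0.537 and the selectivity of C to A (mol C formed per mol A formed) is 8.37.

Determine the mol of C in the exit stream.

Conversion of D: D consumed = 0.537 × 483 = 259.4 mol = 2ξ₁ + 2ξ₂.
Selectivity: 1ξ₁ / (1ξ₂) = 8.37 → ξ₁ = 8.37 ξ₂.
Substitute: (2·8.37 + 2) ξ₂ = 259.4 → ξ₂ = 13.84 mol, ξ₁ = 115.8 mol.
Outlet amounts (n = n₀ + Σ ν·ξ):
  D: 483 − 2(115.8) − 2(13.84) = 223.6
  C: 0 + 1(115.8) = 115.8
  A: 0 + 1(13.84) = 13.84

116 mol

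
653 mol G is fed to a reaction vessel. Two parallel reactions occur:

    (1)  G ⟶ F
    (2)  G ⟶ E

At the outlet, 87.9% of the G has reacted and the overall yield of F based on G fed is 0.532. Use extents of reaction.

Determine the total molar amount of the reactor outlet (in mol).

653 mol

Yield of F: 1ξ₁ / 653 = 0.532 → ξ₁ = 347.4 mol.
Conversion of G: 1ξ₁ + 1ξ₂ = 0.879 × 653 = 574 → ξ₂ = 226.6 mol.
Outlet amounts (n = n₀ + Σ ν·ξ):
  G: 653 − 1(347.4) − 1(226.6) = 79.01
  F: 0 + 1(347.4) = 347.4
  E: 0 + 1(226.6) = 226.6
Total out = 79.01 + 347.4 + 226.6 = 653 mol.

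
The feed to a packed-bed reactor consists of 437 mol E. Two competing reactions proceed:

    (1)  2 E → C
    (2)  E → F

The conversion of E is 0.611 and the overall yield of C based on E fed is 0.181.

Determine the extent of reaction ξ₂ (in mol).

ξ₂ = 109 mol

Yield of C: 1ξ₁ / 437 = 0.181 → ξ₁ = 79.1 mol.
Conversion of E: 2ξ₁ + 1ξ₂ = 0.611 × 437 = 267 → ξ₂ = 108.8 mol.
Outlet amounts (n = n₀ + Σ ν·ξ):
  E: 437 − 2(79.1) − 1(108.8) = 170
  C: 0 + 1(79.1) = 79.1
  F: 0 + 1(108.8) = 108.8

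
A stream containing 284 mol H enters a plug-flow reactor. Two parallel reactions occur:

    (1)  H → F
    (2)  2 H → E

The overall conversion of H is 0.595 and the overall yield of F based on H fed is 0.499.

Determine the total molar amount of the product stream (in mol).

Yield of F: 1ξ₁ / 284 = 0.499 → ξ₁ = 141.7 mol.
Conversion of H: 1ξ₁ + 2ξ₂ = 0.595 × 284 = 169 → ξ₂ = 13.63 mol.
Outlet amounts (n = n₀ + Σ ν·ξ):
  H: 284 − 1(141.7) − 2(13.63) = 115
  F: 0 + 1(141.7) = 141.7
  E: 0 + 1(13.63) = 13.63
Total out = 115 + 141.7 + 13.63 = 270.4 mol.

270 mol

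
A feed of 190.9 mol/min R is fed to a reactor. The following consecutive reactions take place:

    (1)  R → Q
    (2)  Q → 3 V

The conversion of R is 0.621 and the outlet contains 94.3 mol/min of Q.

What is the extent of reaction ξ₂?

Conversion of R: R consumed = 1ξ₁ = 0.621 × 190.9 → ξ₁ = 118.5 mol/min.
Q balance: n_Q = 0 + 1ξ₁ − 1ξ₂ = 94.3 → ξ₂ = (1·118.5 − 94.3)/1 = 24.25 mol/min.
Outlet amounts (n = n₀ + Σ ν·ξ):
  R: 190.9 − 1(118.5) = 72.35
  Q: 0 + 1(118.5) − 1(24.25) = 94.3
  V: 0 + 3(24.25) = 72.75

ξ₂ = 24.2 mol/min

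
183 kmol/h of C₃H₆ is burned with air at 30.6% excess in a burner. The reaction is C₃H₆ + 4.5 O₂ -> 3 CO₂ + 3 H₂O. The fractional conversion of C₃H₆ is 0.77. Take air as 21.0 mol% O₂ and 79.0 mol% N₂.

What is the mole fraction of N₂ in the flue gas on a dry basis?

0.817

Stoichiometric O₂ = 4.5 × 183 = 823.5 kmol/h; O₂ fed = 823.5 × 1.306 = 1075 kmol/h.
N₂ fed = 1075 × 79/21 = 4046 kmol/h.
Fuel reacted = 0.77 × 183 → ξ = 140.9 kmol/h.
Outlet (n = n₀ + ν ξ):
  C₃H₆: 183 − 1(140.9) = 42.09
  O₂: 1075 − 4.5(140.9) = 441.4
  N₂: 4046 (inert)
  CO₂: 0 + 3(140.9) = 422.7
  H₂O: 0 + 3(140.9) = 422.7
Dry total = 4952 kmol/h; y_N₂ (dry) = 4046 / 4952 = 0.817.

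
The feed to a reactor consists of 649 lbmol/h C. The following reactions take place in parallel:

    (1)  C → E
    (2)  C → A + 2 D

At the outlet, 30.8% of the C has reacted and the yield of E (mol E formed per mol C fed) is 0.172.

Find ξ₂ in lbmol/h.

Yield of E: 1ξ₁ / 649 = 0.172 → ξ₁ = 111.6 lbmol/h.
Conversion of C: 1ξ₁ + 1ξ₂ = 0.308 × 649 = 199.9 → ξ₂ = 88.26 lbmol/h.
Outlet amounts (n = n₀ + Σ ν·ξ):
  C: 649 − 1(111.6) − 1(88.26) = 449.1
  E: 0 + 1(111.6) = 111.6
  A: 0 + 1(88.26) = 88.26
  D: 0 + 2(88.26) = 176.5

ξ₂ = 88.3 lbmol/h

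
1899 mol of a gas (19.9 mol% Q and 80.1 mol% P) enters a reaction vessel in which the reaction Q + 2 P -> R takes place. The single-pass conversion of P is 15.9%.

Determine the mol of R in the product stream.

P reacted = 0.159 × 1521 = 241.9 mol; ν_P = −2, so ξ = 241.9/2 = 120.9 mol.
Outlet amounts (n = n₀ + ν ξ):
  Q: 377.9 − 1(120.9) = 257
  P: 1521 − 2(120.9) = 1279
  R: 0 + 1(120.9) = 120.9

121 mol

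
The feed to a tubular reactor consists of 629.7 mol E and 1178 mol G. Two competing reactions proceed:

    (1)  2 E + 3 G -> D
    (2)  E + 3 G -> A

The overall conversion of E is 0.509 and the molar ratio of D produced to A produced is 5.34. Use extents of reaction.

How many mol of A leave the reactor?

Conversion of E: E consumed = 0.509 × 629.7 = 320.5 mol = 2ξ₁ + 1ξ₂.
Selectivity: 1ξ₁ / (1ξ₂) = 5.34 → ξ₁ = 5.34 ξ₂.
Substitute: (2·5.34 + 1) ξ₂ = 320.5 → ξ₂ = 27.44 mol, ξ₁ = 146.5 mol.
Outlet amounts (n = n₀ + Σ ν·ξ):
  E: 629.7 − 2(146.5) − 1(27.44) = 309.2
  G: 1178 − 3(146.5) − 3(27.44) = 656.1
  D: 0 + 1(146.5) = 146.5
  A: 0 + 1(27.44) = 27.44

27.4 mol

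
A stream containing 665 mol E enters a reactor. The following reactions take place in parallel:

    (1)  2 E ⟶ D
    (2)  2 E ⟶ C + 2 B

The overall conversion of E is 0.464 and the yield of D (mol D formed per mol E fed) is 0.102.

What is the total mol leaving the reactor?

684 mol

Yield of D: 1ξ₁ / 665 = 0.102 → ξ₁ = 67.83 mol.
Conversion of E: 2ξ₁ + 2ξ₂ = 0.464 × 665 = 308.6 → ξ₂ = 86.45 mol.
Outlet amounts (n = n₀ + Σ ν·ξ):
  E: 665 − 2(67.83) − 2(86.45) = 356.4
  D: 0 + 1(67.83) = 67.83
  C: 0 + 1(86.45) = 86.45
  B: 0 + 2(86.45) = 172.9
Total out = 356.4 + 67.83 + 86.45 + 172.9 = 683.6 mol.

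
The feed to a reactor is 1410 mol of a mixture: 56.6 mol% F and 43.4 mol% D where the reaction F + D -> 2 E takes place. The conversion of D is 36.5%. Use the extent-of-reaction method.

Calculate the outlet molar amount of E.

D reacted = 0.365 × 611.9 = 223.4 mol; ν_D = −1, so ξ = 223.4/1 = 223.4 mol.
Outlet amounts (n = n₀ + ν ξ):
  F: 798.1 − 1(223.4) = 574.7
  D: 611.9 − 1(223.4) = 388.6
  E: 0 + 2(223.4) = 446.7

447 mol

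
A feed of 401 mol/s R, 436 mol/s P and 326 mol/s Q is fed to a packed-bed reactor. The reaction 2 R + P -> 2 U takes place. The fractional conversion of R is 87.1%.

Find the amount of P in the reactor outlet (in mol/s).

261 mol/s

R reacted = 0.871 × 401 = 349.3 mol/s; ν_R = −2, so ξ = 349.3/2 = 174.6 mol/s.
Outlet amounts (n = n₀ + ν ξ):
  R: 401 − 2(174.6) = 51.73
  P: 436 − 1(174.6) = 261.4
  U: 0 + 2(174.6) = 349.3
  Q: 326 (inert)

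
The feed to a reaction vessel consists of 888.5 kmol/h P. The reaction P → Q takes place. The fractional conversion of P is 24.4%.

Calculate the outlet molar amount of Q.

217 kmol/h

P reacted = 0.244 × 888.5 = 216.8 kmol/h; ν_P = −1, so ξ = 216.8/1 = 216.8 kmol/h.
Outlet amounts (n = n₀ + ν ξ):
  P: 888.5 − 1(216.8) = 671.7
  Q: 0 + 1(216.8) = 216.8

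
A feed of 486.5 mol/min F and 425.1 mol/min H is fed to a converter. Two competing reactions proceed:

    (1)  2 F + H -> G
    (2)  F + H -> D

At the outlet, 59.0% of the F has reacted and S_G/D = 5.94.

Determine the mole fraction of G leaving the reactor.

Conversion of F: F consumed = 0.59 × 486.5 = 287 mol/min = 2ξ₁ + 1ξ₂.
Selectivity: 1ξ₁ / (1ξ₂) = 5.94 → ξ₁ = 5.94 ξ₂.
Substitute: (2·5.94 + 1) ξ₂ = 287 → ξ₂ = 22.29 mol/min, ξ₁ = 132.4 mol/min.
Outlet amounts (n = n₀ + Σ ν·ξ):
  F: 486.5 − 2(132.4) − 1(22.29) = 199.5
  H: 425.1 − 1(132.4) − 1(22.29) = 270.4
  G: 0 + 1(132.4) = 132.4
  D: 0 + 1(22.29) = 22.29
Total out = 624.6 mol/min; y_G = 132.4 / 624.6 = 0.2119.

0.212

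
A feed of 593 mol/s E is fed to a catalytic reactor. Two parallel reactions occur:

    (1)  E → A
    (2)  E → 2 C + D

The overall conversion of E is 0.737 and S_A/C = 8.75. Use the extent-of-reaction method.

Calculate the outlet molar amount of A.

Conversion of E: E consumed = 0.737 × 593 = 437 mol/s = 1ξ₁ + 1ξ₂.
Selectivity: 1ξ₁ / (2ξ₂) = 8.75 → ξ₁ = 17.5 ξ₂.
Substitute: (1·17.5 + 1) ξ₂ = 437 → ξ₂ = 23.62 mol/s, ξ₁ = 413.4 mol/s.
Outlet amounts (n = n₀ + Σ ν·ξ):
  E: 593 − 1(413.4) − 1(23.62) = 156
  A: 0 + 1(413.4) = 413.4
  C: 0 + 2(23.62) = 47.25
  D: 0 + 1(23.62) = 23.62

413 mol/s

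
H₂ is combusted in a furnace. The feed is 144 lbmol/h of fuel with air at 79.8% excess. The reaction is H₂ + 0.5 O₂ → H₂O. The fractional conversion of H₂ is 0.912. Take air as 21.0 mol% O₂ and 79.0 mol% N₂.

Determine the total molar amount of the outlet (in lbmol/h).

Stoichiometric O₂ = 0.5 × 144 = 72 lbmol/h; O₂ fed = 72 × 1.798 = 129.5 lbmol/h.
N₂ fed = 129.5 × 79/21 = 487 lbmol/h.
Fuel reacted = 0.912 × 144 → ξ = 131.3 lbmol/h.
Outlet (n = n₀ + ν ξ):
  H₂: 144 − 1(131.3) = 12.67
  O₂: 129.5 − 0.5(131.3) = 63.79
  N₂: 487 (inert)
  H₂O: 0 + 1(131.3) = 131.3
Total out = 12.67 + 63.79 + 487 + 131.3 = 694.8 lbmol/h.

695 lbmol/h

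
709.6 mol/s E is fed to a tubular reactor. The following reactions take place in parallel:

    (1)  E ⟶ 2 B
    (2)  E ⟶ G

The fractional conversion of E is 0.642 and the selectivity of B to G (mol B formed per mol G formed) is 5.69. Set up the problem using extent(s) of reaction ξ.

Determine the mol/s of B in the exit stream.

Conversion of E: E consumed = 0.642 × 709.6 = 455.6 mol/s = 1ξ₁ + 1ξ₂.
Selectivity: 2ξ₁ / (1ξ₂) = 5.69 → ξ₁ = 2.845 ξ₂.
Substitute: (1·2.845 + 1) ξ₂ = 455.6 → ξ₂ = 118.5 mol/s, ξ₁ = 337.1 mol/s.
Outlet amounts (n = n₀ + Σ ν·ξ):
  E: 709.6 − 1(337.1) − 1(118.5) = 254
  B: 0 + 2(337.1) = 674.2
  G: 0 + 1(118.5) = 118.5

674 mol/s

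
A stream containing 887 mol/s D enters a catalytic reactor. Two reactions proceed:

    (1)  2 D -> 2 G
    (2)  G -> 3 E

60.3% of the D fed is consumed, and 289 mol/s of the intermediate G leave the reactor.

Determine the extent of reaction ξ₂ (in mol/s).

ξ₂ = 246 mol/s

Conversion of D: D consumed = 2ξ₁ = 0.603 × 887 → ξ₁ = 267.4 mol/s.
G balance: n_G = 0 + 2ξ₁ − 1ξ₂ = 289 → ξ₂ = (2·267.4 − 289)/1 = 245.9 mol/s.
Outlet amounts (n = n₀ + Σ ν·ξ):
  D: 887 − 2(267.4) = 352.1
  G: 0 + 2(267.4) − 1(245.9) = 289
  E: 0 + 3(245.9) = 737.6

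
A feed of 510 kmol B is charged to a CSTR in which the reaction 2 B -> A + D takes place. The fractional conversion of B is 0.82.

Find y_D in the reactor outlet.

B reacted = 0.82 × 510 = 418.2 kmol; ν_B = −2, so ξ = 418.2/2 = 209.1 kmol.
Outlet amounts (n = n₀ + ν ξ):
  B: 510 − 2(209.1) = 91.8
  A: 0 + 1(209.1) = 209.1
  D: 0 + 1(209.1) = 209.1
Total out = 510 kmol; y_D = 209.1 / 510 = 0.41.

0.41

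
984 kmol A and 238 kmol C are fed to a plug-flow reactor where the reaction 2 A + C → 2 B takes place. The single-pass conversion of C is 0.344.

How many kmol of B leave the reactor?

164 kmol

C reacted = 0.344 × 238 = 81.87 kmol; ν_C = −1, so ξ = 81.87/1 = 81.87 kmol.
Outlet amounts (n = n₀ + ν ξ):
  A: 984 − 2(81.87) = 820.3
  C: 238 − 1(81.87) = 156.1
  B: 0 + 2(81.87) = 163.7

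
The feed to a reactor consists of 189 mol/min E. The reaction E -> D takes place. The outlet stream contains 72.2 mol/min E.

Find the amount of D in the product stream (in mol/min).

For E: n = n₀ − 1ξ → 72.2 = 189 − 1ξ, giving ξ = 116.8 mol/min.
Outlet amounts (n = n₀ + ν ξ):
  E: 189 − 1(116.8) = 72.2
  D: 0 + 1(116.8) = 116.8

117 mol/min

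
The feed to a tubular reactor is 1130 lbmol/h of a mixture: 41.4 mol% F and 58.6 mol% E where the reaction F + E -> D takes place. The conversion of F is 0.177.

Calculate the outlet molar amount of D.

F reacted = 0.177 × 467.8 = 82.8 lbmol/h; ν_F = −1, so ξ = 82.8/1 = 82.8 lbmol/h.
Outlet amounts (n = n₀ + ν ξ):
  F: 467.8 − 1(82.8) = 385
  E: 662.2 − 1(82.8) = 579.4
  D: 0 + 1(82.8) = 82.8

82.8 lbmol/h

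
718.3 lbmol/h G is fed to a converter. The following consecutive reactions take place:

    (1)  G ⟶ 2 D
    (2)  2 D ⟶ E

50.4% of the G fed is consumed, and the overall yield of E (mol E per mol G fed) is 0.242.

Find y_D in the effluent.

0.415

Conversion of G: G consumed = 1ξ₁ = 0.504 × 718.3 → ξ₁ = 362 lbmol/h.
Yield of E: 1ξ₂ / 718.3 = 0.242 → ξ₂ = 173.8 lbmol/h.
Outlet amounts (n = n₀ + Σ ν·ξ):
  G: 718.3 − 1(362) = 356.3
  D: 0 + 2(362) − 2(173.8) = 376.4
  E: 0 + 1(173.8) = 173.8
Total out = 906.5 lbmol/h; y_D = 376.4 / 906.5 = 0.4152.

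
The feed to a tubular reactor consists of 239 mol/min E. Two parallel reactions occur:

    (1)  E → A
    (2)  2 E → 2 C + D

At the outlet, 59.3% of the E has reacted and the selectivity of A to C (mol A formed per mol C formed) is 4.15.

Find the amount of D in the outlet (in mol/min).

13.8 mol/min

Conversion of E: E consumed = 0.593 × 239 = 141.7 mol/min = 1ξ₁ + 2ξ₂.
Selectivity: 1ξ₁ / (2ξ₂) = 4.15 → ξ₁ = 8.3 ξ₂.
Substitute: (1·8.3 + 2) ξ₂ = 141.7 → ξ₂ = 13.76 mol/min, ξ₁ = 114.2 mol/min.
Outlet amounts (n = n₀ + Σ ν·ξ):
  E: 239 − 1(114.2) − 2(13.76) = 97.27
  A: 0 + 1(114.2) = 114.2
  C: 0 + 2(13.76) = 27.52
  D: 0 + 1(13.76) = 13.76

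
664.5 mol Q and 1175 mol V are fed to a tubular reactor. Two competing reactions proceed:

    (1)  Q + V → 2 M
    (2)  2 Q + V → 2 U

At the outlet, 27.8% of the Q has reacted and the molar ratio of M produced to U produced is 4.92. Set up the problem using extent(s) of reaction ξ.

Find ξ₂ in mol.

ξ₂ = 26.7 mol

Conversion of Q: Q consumed = 0.278 × 664.5 = 184.7 mol = 1ξ₁ + 2ξ₂.
Selectivity: 2ξ₁ / (2ξ₂) = 4.92 → ξ₁ = 4.92 ξ₂.
Substitute: (1·4.92 + 2) ξ₂ = 184.7 → ξ₂ = 26.7 mol, ξ₁ = 131.3 mol.
Outlet amounts (n = n₀ + Σ ν·ξ):
  Q: 664.5 − 1(131.3) − 2(26.7) = 479.8
  V: 1175 − 1(131.3) − 1(26.7) = 1017
  M: 0 + 2(131.3) = 262.7
  U: 0 + 2(26.7) = 53.39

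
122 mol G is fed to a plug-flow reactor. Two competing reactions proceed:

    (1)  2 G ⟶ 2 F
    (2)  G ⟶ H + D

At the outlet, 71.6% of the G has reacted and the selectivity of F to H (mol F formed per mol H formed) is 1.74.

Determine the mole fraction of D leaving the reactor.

0.207

Conversion of G: G consumed = 0.716 × 122 = 87.35 mol = 2ξ₁ + 1ξ₂.
Selectivity: 2ξ₁ / (1ξ₂) = 1.74 → ξ₁ = 0.87 ξ₂.
Substitute: (2·0.87 + 1) ξ₂ = 87.35 → ξ₂ = 31.88 mol, ξ₁ = 27.74 mol.
Outlet amounts (n = n₀ + Σ ν·ξ):
  G: 122 − 2(27.74) − 1(31.88) = 34.65
  F: 0 + 2(27.74) = 55.47
  H: 0 + 1(31.88) = 31.88
  D: 0 + 1(31.88) = 31.88
Total out = 153.9 mol; y_D = 31.88 / 153.9 = 0.2072.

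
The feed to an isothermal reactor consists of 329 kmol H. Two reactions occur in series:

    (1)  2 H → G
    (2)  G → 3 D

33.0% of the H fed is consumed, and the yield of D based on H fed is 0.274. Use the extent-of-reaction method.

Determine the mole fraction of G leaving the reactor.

0.0724

Conversion of H: H consumed = 2ξ₁ = 0.33 × 329 → ξ₁ = 54.29 kmol.
Yield of D: 3ξ₂ / 329 = 0.274 → ξ₂ = 30.05 kmol.
Outlet amounts (n = n₀ + Σ ν·ξ):
  H: 329 − 2(54.29) = 220.4
  G: 0 + 1(54.29) − 1(30.05) = 24.24
  D: 0 + 3(30.05) = 90.15
Total out = 334.8 kmol; y_G = 24.24 / 334.8 = 0.07239.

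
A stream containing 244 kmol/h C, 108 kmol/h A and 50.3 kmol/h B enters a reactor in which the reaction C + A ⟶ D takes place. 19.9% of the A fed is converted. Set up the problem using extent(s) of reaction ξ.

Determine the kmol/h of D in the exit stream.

A reacted = 0.199 × 108 = 21.49 kmol/h; ν_A = −1, so ξ = 21.49/1 = 21.49 kmol/h.
Outlet amounts (n = n₀ + ν ξ):
  C: 244 − 1(21.49) = 222.5
  A: 108 − 1(21.49) = 86.51
  D: 0 + 1(21.49) = 21.49
  B: 50.3 (inert)

21.5 kmol/h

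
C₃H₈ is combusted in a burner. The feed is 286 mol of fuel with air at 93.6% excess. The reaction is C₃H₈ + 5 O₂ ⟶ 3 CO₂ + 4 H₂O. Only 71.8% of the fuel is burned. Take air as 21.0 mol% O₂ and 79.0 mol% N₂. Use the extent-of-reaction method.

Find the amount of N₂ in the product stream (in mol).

Stoichiometric O₂ = 5 × 286 = 1430 mol; O₂ fed = 1430 × 1.936 = 2768 mol.
N₂ fed = 2768 × 79/21 = 10410 mol.
Fuel reacted = 0.718 × 286 → ξ = 205.3 mol.
Outlet (n = n₀ + ν ξ):
  C₃H₈: 286 − 1(205.3) = 80.65
  O₂: 2768 − 5(205.3) = 1742
  N₂: 10410 (inert)
  CO₂: 0 + 3(205.3) = 616
  H₂O: 0 + 4(205.3) = 821.4

10400 mol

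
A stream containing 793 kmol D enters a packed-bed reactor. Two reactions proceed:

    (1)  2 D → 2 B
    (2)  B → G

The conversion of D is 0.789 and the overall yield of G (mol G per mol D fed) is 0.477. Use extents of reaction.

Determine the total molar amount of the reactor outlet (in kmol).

Conversion of D: D consumed = 2ξ₁ = 0.789 × 793 → ξ₁ = 312.8 kmol.
Yield of G: 1ξ₂ / 793 = 0.477 → ξ₂ = 378.3 kmol.
Outlet amounts (n = n₀ + Σ ν·ξ):
  D: 793 − 2(312.8) = 167.3
  B: 0 + 2(312.8) − 1(378.3) = 247.4
  G: 0 + 1(378.3) = 378.3
Total out = 167.3 + 247.4 + 378.3 = 793 kmol.

793 kmol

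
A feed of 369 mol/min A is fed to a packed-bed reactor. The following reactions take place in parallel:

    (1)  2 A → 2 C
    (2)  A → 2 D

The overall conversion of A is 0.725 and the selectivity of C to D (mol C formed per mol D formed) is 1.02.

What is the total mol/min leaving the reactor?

Conversion of A: A consumed = 0.725 × 369 = 267.5 mol/min = 2ξ₁ + 1ξ₂.
Selectivity: 2ξ₁ / (2ξ₂) = 1.02 → ξ₁ = 1.02 ξ₂.
Substitute: (2·1.02 + 1) ξ₂ = 267.5 → ξ₂ = 88 mol/min, ξ₁ = 89.76 mol/min.
Outlet amounts (n = n₀ + Σ ν·ξ):
  A: 369 − 2(89.76) − 1(88) = 101.5
  C: 0 + 2(89.76) = 179.5
  D: 0 + 2(88) = 176
Total out = 101.5 + 179.5 + 176 = 457 mol/min.

457 mol/min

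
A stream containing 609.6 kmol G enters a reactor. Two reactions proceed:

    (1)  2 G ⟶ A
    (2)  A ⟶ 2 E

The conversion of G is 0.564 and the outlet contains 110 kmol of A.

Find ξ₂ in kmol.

Conversion of G: G consumed = 2ξ₁ = 0.564 × 609.6 → ξ₁ = 171.9 kmol.
A balance: n_A = 0 + 1ξ₁ − 1ξ₂ = 110 → ξ₂ = (1·171.9 − 110)/1 = 61.91 kmol.
Outlet amounts (n = n₀ + Σ ν·ξ):
  G: 609.6 − 2(171.9) = 265.8
  A: 0 + 1(171.9) − 1(61.91) = 110
  E: 0 + 2(61.91) = 123.8

ξ₂ = 61.9 kmol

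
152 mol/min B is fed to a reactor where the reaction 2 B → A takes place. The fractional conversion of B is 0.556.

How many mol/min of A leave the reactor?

B reacted = 0.556 × 152 = 84.51 mol/min; ν_B = −2, so ξ = 84.51/2 = 42.26 mol/min.
Outlet amounts (n = n₀ + ν ξ):
  B: 152 − 2(42.26) = 67.49
  A: 0 + 1(42.26) = 42.26

42.3 mol/min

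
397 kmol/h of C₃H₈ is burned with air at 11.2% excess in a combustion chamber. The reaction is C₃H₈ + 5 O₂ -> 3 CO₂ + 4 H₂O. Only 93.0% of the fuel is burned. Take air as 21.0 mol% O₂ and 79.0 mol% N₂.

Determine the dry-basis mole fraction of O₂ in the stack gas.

Stoichiometric O₂ = 5 × 397 = 1985 kmol/h; O₂ fed = 1985 × 1.112 = 2207 kmol/h.
N₂ fed = 2207 × 79/21 = 8304 kmol/h.
Fuel reacted = 0.93 × 397 → ξ = 369.2 kmol/h.
Outlet (n = n₀ + ν ξ):
  C₃H₈: 397 − 1(369.2) = 27.79
  O₂: 2207 − 5(369.2) = 361.3
  N₂: 8304 (inert)
  CO₂: 0 + 3(369.2) = 1108
  H₂O: 0 + 4(369.2) = 1477
Dry total = 9800 kmol/h; y_O₂ (dry) = 361.3 / 9800 = 0.03686.

0.0369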